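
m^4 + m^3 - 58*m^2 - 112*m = m*(m - 8)*(m + 2)*(m + 7)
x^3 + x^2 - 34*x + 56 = (x - 4)*(x - 2)*(x + 7)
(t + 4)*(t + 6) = t^2 + 10*t + 24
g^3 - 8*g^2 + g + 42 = (g - 7)*(g - 3)*(g + 2)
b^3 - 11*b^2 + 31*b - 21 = (b - 7)*(b - 3)*(b - 1)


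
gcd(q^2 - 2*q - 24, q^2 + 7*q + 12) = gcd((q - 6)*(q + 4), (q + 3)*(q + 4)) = q + 4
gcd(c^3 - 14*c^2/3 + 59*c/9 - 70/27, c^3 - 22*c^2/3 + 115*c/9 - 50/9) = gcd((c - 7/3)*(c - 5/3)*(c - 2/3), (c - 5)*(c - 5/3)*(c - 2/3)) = c^2 - 7*c/3 + 10/9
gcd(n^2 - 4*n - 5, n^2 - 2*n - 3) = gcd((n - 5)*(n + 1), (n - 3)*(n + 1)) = n + 1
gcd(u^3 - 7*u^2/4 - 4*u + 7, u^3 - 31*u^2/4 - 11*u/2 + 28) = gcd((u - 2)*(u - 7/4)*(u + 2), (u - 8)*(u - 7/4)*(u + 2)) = u^2 + u/4 - 7/2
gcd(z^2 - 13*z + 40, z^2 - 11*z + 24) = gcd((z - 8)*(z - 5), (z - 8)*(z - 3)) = z - 8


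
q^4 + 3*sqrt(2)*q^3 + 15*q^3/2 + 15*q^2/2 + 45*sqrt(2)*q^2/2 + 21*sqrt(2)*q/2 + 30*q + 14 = (q + 7)*(q + 2*sqrt(2))*(sqrt(2)*q/2 + 1)*(sqrt(2)*q + sqrt(2)/2)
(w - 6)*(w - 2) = w^2 - 8*w + 12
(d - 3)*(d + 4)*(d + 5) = d^3 + 6*d^2 - 7*d - 60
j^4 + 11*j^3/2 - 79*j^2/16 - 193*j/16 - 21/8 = (j - 7/4)*(j + 1/4)*(j + 1)*(j + 6)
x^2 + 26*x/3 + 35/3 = (x + 5/3)*(x + 7)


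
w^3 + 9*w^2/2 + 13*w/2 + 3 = (w + 1)*(w + 3/2)*(w + 2)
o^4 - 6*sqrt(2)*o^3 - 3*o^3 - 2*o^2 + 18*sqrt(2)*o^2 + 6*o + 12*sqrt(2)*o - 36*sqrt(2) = (o - 3)*(o - 6*sqrt(2))*(o - sqrt(2))*(o + sqrt(2))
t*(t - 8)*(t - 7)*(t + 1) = t^4 - 14*t^3 + 41*t^2 + 56*t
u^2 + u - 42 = (u - 6)*(u + 7)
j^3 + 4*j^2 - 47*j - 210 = (j - 7)*(j + 5)*(j + 6)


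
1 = 1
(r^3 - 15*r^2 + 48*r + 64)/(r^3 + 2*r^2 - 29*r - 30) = (r^2 - 16*r + 64)/(r^2 + r - 30)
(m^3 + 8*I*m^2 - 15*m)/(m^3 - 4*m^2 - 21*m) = (-m^2 - 8*I*m + 15)/(-m^2 + 4*m + 21)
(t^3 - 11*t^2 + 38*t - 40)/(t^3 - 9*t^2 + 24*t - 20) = (t - 4)/(t - 2)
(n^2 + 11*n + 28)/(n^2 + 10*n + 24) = (n + 7)/(n + 6)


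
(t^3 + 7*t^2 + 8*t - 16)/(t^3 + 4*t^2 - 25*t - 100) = (t^2 + 3*t - 4)/(t^2 - 25)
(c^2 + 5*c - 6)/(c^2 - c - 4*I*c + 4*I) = (c + 6)/(c - 4*I)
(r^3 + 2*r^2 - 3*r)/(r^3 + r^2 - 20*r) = (r^2 + 2*r - 3)/(r^2 + r - 20)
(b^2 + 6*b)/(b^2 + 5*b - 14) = b*(b + 6)/(b^2 + 5*b - 14)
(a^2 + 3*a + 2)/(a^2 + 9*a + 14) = (a + 1)/(a + 7)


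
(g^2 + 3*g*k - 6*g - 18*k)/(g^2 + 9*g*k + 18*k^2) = (g - 6)/(g + 6*k)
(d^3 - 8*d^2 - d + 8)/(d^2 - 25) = (d^3 - 8*d^2 - d + 8)/(d^2 - 25)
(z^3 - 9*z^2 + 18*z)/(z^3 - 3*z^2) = (z - 6)/z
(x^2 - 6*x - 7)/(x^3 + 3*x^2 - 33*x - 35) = (x - 7)/(x^2 + 2*x - 35)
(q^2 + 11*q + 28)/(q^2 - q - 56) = (q + 4)/(q - 8)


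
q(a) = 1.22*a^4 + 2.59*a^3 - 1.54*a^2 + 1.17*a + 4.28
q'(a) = 4.88*a^3 + 7.77*a^2 - 3.08*a + 1.17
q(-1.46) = -3.23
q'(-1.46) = 7.04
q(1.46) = 16.31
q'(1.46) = 28.42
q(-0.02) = 4.26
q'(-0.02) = 1.23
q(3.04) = 170.57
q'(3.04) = 200.72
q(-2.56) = 0.14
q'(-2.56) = -21.90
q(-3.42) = 45.56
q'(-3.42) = -92.62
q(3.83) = 394.20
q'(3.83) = 377.52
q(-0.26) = 3.83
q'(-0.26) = 2.41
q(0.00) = 4.28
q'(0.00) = 1.17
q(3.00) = 162.68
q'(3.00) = 193.62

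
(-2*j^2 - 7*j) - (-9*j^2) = 7*j^2 - 7*j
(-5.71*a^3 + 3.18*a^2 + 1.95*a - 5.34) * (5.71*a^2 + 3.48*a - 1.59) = -32.6041*a^5 - 1.713*a^4 + 31.2798*a^3 - 28.7616*a^2 - 21.6837*a + 8.4906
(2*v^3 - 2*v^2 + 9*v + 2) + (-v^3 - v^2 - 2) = v^3 - 3*v^2 + 9*v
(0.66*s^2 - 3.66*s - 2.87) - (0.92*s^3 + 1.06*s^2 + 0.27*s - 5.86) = -0.92*s^3 - 0.4*s^2 - 3.93*s + 2.99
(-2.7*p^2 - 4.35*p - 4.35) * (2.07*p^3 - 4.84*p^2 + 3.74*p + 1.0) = -5.589*p^5 + 4.0635*p^4 + 1.9515*p^3 + 2.085*p^2 - 20.619*p - 4.35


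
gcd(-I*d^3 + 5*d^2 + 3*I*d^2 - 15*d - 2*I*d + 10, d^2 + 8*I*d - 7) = 1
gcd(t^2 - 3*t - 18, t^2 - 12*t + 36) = t - 6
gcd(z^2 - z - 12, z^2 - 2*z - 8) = z - 4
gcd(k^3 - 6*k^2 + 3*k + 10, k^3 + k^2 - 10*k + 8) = k - 2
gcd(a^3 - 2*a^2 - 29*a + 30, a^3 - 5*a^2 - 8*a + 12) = a^2 - 7*a + 6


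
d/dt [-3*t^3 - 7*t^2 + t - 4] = -9*t^2 - 14*t + 1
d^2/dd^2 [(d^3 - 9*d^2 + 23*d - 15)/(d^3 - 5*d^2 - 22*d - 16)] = 2*(-4*d^6 + 135*d^5 - 933*d^4 + 2067*d^3 + 5289*d^2 - 10422*d - 16460)/(d^9 - 15*d^8 + 9*d^7 + 487*d^6 + 282*d^5 - 6348*d^4 - 20440*d^3 - 27072*d^2 - 16896*d - 4096)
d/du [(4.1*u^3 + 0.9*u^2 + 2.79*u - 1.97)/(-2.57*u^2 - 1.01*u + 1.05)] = (-10.537*u^4 - 8.282*u^3 + 19.1763*u^2 - 8.2358*u + 0.9398)/(6.6049*u^4 + 5.1914*u^3 - 4.3769*u^2 - 2.121*u + 1.1025)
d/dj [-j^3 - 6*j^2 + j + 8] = -3*j^2 - 12*j + 1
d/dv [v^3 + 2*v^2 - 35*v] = 3*v^2 + 4*v - 35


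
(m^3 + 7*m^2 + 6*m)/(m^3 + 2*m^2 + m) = (m + 6)/(m + 1)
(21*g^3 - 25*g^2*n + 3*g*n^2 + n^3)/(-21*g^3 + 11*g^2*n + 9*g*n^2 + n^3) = (-3*g + n)/(3*g + n)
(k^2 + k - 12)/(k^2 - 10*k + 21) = (k + 4)/(k - 7)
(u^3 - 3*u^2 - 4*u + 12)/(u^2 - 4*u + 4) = (u^2 - u - 6)/(u - 2)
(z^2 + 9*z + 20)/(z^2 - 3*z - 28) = (z + 5)/(z - 7)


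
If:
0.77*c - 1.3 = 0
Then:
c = 1.69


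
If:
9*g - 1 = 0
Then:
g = 1/9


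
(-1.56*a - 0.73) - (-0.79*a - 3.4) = 2.67 - 0.77*a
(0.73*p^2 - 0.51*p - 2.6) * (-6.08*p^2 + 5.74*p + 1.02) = -4.4384*p^4 + 7.291*p^3 + 13.6252*p^2 - 15.4442*p - 2.652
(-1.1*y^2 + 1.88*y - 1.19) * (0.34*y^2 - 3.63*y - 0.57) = -0.374*y^4 + 4.6322*y^3 - 6.602*y^2 + 3.2481*y + 0.6783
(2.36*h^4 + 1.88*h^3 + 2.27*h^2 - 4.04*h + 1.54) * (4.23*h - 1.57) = 9.9828*h^5 + 4.2472*h^4 + 6.6505*h^3 - 20.6531*h^2 + 12.857*h - 2.4178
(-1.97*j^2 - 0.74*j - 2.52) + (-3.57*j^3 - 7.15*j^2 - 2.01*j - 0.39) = -3.57*j^3 - 9.12*j^2 - 2.75*j - 2.91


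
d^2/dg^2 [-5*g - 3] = 0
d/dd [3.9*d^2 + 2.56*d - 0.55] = 7.8*d + 2.56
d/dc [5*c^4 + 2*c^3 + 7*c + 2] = 20*c^3 + 6*c^2 + 7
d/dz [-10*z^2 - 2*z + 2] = -20*z - 2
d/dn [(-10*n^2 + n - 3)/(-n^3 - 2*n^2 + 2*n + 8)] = (-10*n^4 + 2*n^3 - 27*n^2 - 172*n + 14)/(n^6 + 4*n^5 - 24*n^3 - 28*n^2 + 32*n + 64)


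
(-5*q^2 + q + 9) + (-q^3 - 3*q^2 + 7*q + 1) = -q^3 - 8*q^2 + 8*q + 10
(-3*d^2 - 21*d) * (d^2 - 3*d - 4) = -3*d^4 - 12*d^3 + 75*d^2 + 84*d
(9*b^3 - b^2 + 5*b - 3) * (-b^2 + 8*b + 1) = -9*b^5 + 73*b^4 - 4*b^3 + 42*b^2 - 19*b - 3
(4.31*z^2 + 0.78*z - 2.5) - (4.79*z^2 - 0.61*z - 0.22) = -0.48*z^2 + 1.39*z - 2.28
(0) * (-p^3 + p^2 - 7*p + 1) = 0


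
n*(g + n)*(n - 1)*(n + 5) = g*n^3 + 4*g*n^2 - 5*g*n + n^4 + 4*n^3 - 5*n^2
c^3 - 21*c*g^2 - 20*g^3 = (c - 5*g)*(c + g)*(c + 4*g)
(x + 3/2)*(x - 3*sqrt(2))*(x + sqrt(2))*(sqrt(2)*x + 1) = sqrt(2)*x^4 - 3*x^3 + 3*sqrt(2)*x^3/2 - 8*sqrt(2)*x^2 - 9*x^2/2 - 12*sqrt(2)*x - 6*x - 9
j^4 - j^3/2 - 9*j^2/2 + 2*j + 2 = (j - 2)*(j - 1)*(j + 1/2)*(j + 2)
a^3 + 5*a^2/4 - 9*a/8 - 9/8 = (a - 1)*(a + 3/4)*(a + 3/2)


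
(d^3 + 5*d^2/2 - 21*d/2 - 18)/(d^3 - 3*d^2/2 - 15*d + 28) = (2*d^2 - 3*d - 9)/(2*d^2 - 11*d + 14)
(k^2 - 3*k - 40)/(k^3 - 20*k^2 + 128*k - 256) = (k + 5)/(k^2 - 12*k + 32)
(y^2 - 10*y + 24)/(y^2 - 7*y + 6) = (y - 4)/(y - 1)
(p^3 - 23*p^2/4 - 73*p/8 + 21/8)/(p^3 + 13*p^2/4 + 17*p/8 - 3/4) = (p - 7)/(p + 2)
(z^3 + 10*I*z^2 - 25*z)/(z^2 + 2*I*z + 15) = z*(z + 5*I)/(z - 3*I)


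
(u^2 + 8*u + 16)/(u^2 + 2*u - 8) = (u + 4)/(u - 2)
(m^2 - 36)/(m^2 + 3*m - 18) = (m - 6)/(m - 3)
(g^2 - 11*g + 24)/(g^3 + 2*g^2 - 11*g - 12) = (g - 8)/(g^2 + 5*g + 4)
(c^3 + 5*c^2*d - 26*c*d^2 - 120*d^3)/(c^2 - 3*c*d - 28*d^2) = (c^2 + c*d - 30*d^2)/(c - 7*d)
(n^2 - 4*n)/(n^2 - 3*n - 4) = n/(n + 1)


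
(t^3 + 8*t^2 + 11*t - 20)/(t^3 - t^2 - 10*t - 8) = (-t^3 - 8*t^2 - 11*t + 20)/(-t^3 + t^2 + 10*t + 8)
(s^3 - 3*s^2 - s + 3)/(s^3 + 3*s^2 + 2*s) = (s^2 - 4*s + 3)/(s*(s + 2))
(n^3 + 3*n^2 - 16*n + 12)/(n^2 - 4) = (n^2 + 5*n - 6)/(n + 2)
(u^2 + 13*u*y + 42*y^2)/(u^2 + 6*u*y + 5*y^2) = (u^2 + 13*u*y + 42*y^2)/(u^2 + 6*u*y + 5*y^2)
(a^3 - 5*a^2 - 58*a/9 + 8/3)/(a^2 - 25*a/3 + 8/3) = (a^2 - 14*a/3 - 8)/(a - 8)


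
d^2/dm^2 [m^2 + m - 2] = 2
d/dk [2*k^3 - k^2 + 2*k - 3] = 6*k^2 - 2*k + 2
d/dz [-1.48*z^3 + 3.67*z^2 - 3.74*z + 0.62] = -4.44*z^2 + 7.34*z - 3.74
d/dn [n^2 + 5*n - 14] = 2*n + 5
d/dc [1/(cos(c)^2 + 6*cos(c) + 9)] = 2*sin(c)/(cos(c) + 3)^3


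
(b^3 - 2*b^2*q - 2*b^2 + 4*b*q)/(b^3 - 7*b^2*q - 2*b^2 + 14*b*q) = (-b + 2*q)/(-b + 7*q)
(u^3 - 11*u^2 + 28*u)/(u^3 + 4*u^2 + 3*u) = (u^2 - 11*u + 28)/(u^2 + 4*u + 3)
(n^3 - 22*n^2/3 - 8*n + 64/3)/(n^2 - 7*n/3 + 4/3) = (n^2 - 6*n - 16)/(n - 1)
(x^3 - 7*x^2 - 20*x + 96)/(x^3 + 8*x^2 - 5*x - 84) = (x - 8)/(x + 7)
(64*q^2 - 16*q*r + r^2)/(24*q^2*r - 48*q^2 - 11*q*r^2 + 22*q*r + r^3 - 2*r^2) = (8*q - r)/(3*q*r - 6*q - r^2 + 2*r)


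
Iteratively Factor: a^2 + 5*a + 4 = (a + 4)*(a + 1)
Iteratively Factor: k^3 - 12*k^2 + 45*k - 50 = (k - 2)*(k^2 - 10*k + 25) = (k - 5)*(k - 2)*(k - 5)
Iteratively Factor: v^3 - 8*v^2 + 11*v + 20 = (v + 1)*(v^2 - 9*v + 20) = (v - 4)*(v + 1)*(v - 5)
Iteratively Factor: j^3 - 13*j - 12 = (j - 4)*(j^2 + 4*j + 3) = (j - 4)*(j + 1)*(j + 3)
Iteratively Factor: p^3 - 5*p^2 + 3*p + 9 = (p + 1)*(p^2 - 6*p + 9) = (p - 3)*(p + 1)*(p - 3)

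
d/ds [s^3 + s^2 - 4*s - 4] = 3*s^2 + 2*s - 4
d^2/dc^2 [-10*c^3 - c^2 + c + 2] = -60*c - 2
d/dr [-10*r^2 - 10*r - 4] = -20*r - 10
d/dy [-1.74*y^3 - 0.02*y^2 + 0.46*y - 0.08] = -5.22*y^2 - 0.04*y + 0.46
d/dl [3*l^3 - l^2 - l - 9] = 9*l^2 - 2*l - 1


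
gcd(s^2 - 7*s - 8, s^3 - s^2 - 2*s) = s + 1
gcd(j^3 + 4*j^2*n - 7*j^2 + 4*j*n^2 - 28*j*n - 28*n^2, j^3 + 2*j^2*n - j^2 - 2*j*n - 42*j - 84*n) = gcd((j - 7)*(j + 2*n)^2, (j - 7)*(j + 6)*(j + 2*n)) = j^2 + 2*j*n - 7*j - 14*n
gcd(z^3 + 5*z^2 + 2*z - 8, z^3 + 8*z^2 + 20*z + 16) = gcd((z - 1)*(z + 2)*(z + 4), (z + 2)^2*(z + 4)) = z^2 + 6*z + 8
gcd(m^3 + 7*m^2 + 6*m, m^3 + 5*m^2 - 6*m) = m^2 + 6*m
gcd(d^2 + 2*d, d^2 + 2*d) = d^2 + 2*d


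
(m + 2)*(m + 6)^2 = m^3 + 14*m^2 + 60*m + 72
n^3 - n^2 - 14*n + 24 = (n - 3)*(n - 2)*(n + 4)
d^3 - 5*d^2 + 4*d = d*(d - 4)*(d - 1)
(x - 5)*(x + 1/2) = x^2 - 9*x/2 - 5/2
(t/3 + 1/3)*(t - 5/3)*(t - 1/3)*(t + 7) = t^4/3 + 2*t^3 - 76*t^2/27 - 86*t/27 + 35/27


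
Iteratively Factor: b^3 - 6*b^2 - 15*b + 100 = (b + 4)*(b^2 - 10*b + 25) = (b - 5)*(b + 4)*(b - 5)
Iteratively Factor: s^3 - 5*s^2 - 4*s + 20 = (s + 2)*(s^2 - 7*s + 10) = (s - 2)*(s + 2)*(s - 5)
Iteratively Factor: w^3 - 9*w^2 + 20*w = (w - 4)*(w^2 - 5*w) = w*(w - 4)*(w - 5)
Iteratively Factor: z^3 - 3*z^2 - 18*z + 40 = (z - 5)*(z^2 + 2*z - 8) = (z - 5)*(z + 4)*(z - 2)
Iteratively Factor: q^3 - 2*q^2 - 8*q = (q - 4)*(q^2 + 2*q) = q*(q - 4)*(q + 2)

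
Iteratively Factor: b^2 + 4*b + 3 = (b + 3)*(b + 1)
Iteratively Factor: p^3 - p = (p + 1)*(p^2 - p) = p*(p + 1)*(p - 1)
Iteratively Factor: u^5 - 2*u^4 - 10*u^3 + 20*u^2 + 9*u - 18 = (u + 3)*(u^4 - 5*u^3 + 5*u^2 + 5*u - 6) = (u - 3)*(u + 3)*(u^3 - 2*u^2 - u + 2) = (u - 3)*(u - 1)*(u + 3)*(u^2 - u - 2) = (u - 3)*(u - 1)*(u + 1)*(u + 3)*(u - 2)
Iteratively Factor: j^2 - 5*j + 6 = (j - 2)*(j - 3)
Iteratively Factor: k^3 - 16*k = (k - 4)*(k^2 + 4*k) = k*(k - 4)*(k + 4)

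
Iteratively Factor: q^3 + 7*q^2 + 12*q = (q + 4)*(q^2 + 3*q) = q*(q + 4)*(q + 3)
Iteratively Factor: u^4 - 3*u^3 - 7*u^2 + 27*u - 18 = (u - 1)*(u^3 - 2*u^2 - 9*u + 18) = (u - 3)*(u - 1)*(u^2 + u - 6) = (u - 3)*(u - 2)*(u - 1)*(u + 3)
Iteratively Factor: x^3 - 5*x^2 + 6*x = (x)*(x^2 - 5*x + 6) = x*(x - 2)*(x - 3)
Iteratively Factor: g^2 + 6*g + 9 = (g + 3)*(g + 3)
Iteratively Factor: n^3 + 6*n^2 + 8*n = (n + 4)*(n^2 + 2*n) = (n + 2)*(n + 4)*(n)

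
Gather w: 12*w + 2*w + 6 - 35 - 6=14*w - 35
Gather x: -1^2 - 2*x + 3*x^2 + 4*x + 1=3*x^2 + 2*x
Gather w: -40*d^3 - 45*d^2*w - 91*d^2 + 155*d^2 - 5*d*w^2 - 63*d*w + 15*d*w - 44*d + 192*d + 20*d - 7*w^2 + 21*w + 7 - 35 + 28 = -40*d^3 + 64*d^2 + 168*d + w^2*(-5*d - 7) + w*(-45*d^2 - 48*d + 21)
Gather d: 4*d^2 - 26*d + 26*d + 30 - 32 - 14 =4*d^2 - 16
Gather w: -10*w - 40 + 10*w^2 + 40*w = 10*w^2 + 30*w - 40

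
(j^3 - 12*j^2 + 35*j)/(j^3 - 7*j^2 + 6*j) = (j^2 - 12*j + 35)/(j^2 - 7*j + 6)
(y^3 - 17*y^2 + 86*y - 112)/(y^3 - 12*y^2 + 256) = (y^2 - 9*y + 14)/(y^2 - 4*y - 32)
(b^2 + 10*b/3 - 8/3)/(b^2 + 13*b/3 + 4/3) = (3*b - 2)/(3*b + 1)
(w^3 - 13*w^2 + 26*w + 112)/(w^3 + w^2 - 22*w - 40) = (w^2 - 15*w + 56)/(w^2 - w - 20)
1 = 1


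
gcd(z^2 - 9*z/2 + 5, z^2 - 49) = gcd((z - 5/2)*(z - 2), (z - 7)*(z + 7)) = 1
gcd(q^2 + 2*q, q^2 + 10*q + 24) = 1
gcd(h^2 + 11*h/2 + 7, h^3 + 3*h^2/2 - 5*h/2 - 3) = h + 2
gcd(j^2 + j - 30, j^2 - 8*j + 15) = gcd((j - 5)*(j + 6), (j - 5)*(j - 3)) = j - 5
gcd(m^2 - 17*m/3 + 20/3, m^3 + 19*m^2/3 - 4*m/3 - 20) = m - 5/3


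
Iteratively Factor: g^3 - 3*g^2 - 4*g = (g + 1)*(g^2 - 4*g) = g*(g + 1)*(g - 4)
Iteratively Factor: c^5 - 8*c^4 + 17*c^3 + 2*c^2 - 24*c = (c - 4)*(c^4 - 4*c^3 + c^2 + 6*c) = (c - 4)*(c + 1)*(c^3 - 5*c^2 + 6*c) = (c - 4)*(c - 3)*(c + 1)*(c^2 - 2*c) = (c - 4)*(c - 3)*(c - 2)*(c + 1)*(c)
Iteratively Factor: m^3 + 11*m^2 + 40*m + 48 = (m + 4)*(m^2 + 7*m + 12) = (m + 4)^2*(m + 3)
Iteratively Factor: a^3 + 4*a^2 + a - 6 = (a - 1)*(a^2 + 5*a + 6) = (a - 1)*(a + 2)*(a + 3)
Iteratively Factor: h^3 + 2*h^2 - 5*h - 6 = (h + 3)*(h^2 - h - 2) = (h + 1)*(h + 3)*(h - 2)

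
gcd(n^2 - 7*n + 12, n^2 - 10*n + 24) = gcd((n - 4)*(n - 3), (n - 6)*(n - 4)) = n - 4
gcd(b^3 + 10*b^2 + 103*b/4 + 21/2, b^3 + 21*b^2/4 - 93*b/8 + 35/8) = 1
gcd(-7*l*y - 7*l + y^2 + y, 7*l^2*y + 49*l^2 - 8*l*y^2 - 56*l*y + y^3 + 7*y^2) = -7*l + y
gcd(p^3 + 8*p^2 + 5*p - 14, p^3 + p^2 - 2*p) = p^2 + p - 2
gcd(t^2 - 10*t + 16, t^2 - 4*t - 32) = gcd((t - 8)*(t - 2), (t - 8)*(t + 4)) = t - 8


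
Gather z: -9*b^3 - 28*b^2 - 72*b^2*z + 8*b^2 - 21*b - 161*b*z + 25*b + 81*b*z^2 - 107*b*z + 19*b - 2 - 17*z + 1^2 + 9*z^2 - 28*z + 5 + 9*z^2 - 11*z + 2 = -9*b^3 - 20*b^2 + 23*b + z^2*(81*b + 18) + z*(-72*b^2 - 268*b - 56) + 6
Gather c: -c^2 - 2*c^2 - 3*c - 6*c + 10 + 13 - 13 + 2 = -3*c^2 - 9*c + 12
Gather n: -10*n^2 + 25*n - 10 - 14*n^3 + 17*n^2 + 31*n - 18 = -14*n^3 + 7*n^2 + 56*n - 28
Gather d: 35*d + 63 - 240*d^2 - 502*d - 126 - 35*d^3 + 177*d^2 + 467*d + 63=-35*d^3 - 63*d^2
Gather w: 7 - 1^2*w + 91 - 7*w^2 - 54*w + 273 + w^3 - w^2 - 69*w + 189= w^3 - 8*w^2 - 124*w + 560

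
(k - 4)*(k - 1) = k^2 - 5*k + 4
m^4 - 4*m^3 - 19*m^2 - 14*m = m*(m - 7)*(m + 1)*(m + 2)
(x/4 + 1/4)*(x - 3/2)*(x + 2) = x^3/4 + 3*x^2/8 - 5*x/8 - 3/4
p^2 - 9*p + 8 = (p - 8)*(p - 1)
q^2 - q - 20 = (q - 5)*(q + 4)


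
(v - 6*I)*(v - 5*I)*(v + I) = v^3 - 10*I*v^2 - 19*v - 30*I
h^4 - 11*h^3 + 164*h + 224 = (h - 8)*(h - 7)*(h + 2)^2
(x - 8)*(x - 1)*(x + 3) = x^3 - 6*x^2 - 19*x + 24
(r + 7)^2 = r^2 + 14*r + 49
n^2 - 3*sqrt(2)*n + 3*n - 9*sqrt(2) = (n + 3)*(n - 3*sqrt(2))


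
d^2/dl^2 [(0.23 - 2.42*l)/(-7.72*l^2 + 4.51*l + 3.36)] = ((25.3796 - 112.0944*l)*(-7.72*l^2 + 4.51*l + 3.36) - (2.42*l - 0.23)*(15.44*l - 4.51)*(30.88*l - 9.02))/(-7.72*l^2 + 4.51*l + 3.36)^3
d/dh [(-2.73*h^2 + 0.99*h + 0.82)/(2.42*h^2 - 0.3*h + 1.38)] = (-1.5768*h^2 - 11.5036*h + 1.6122)/(5.8564*h^4 - 1.452*h^3 + 6.7692*h^2 - 0.828*h + 1.9044)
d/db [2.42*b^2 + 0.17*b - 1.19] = 4.84*b + 0.17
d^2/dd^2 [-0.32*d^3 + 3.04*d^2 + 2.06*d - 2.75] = 6.08 - 1.92*d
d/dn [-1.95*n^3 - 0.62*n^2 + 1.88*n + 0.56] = -5.85*n^2 - 1.24*n + 1.88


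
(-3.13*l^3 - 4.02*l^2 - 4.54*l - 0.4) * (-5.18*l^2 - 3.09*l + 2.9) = 16.2134*l^5 + 30.4953*l^4 + 26.862*l^3 + 4.4426*l^2 - 11.93*l - 1.16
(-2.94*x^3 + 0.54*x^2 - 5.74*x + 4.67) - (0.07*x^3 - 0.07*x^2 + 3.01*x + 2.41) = -3.01*x^3 + 0.61*x^2 - 8.75*x + 2.26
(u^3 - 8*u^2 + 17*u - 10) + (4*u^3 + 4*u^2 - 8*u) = 5*u^3 - 4*u^2 + 9*u - 10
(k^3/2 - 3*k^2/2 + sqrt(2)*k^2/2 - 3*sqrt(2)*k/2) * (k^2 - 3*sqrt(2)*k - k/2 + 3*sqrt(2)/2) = k^5/2 - 7*k^4/4 - sqrt(2)*k^4 - 9*k^3/4 + 7*sqrt(2)*k^3/2 - 3*sqrt(2)*k^2/2 + 21*k^2/2 - 9*k/2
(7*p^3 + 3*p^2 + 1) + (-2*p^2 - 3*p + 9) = 7*p^3 + p^2 - 3*p + 10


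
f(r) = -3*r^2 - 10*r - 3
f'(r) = -6*r - 10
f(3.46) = -73.51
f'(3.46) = -30.76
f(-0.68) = 2.41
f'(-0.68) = -5.92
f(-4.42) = -17.41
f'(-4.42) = 16.52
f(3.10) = -62.83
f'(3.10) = -28.60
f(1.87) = -32.19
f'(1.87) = -21.22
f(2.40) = -44.28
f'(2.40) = -24.40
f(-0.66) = 2.29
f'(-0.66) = -6.04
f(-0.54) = 1.53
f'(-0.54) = -6.76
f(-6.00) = -51.00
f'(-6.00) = 26.00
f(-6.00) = -51.00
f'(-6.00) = 26.00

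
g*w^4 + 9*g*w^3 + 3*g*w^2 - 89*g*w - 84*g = (w - 3)*(w + 4)*(w + 7)*(g*w + g)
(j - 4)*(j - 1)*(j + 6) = j^3 + j^2 - 26*j + 24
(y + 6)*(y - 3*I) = y^2 + 6*y - 3*I*y - 18*I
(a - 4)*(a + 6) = a^2 + 2*a - 24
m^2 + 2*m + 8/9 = (m + 2/3)*(m + 4/3)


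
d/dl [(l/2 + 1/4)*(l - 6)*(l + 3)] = 3*l^2/2 - 5*l/2 - 39/4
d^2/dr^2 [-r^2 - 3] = -2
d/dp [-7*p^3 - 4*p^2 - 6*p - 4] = -21*p^2 - 8*p - 6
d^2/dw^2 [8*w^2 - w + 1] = 16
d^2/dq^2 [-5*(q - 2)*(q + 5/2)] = -10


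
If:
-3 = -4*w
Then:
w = 3/4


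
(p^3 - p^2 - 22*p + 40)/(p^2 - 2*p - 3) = (-p^3 + p^2 + 22*p - 40)/(-p^2 + 2*p + 3)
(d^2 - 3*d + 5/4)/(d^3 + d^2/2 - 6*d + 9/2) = (4*d^2 - 12*d + 5)/(2*(2*d^3 + d^2 - 12*d + 9))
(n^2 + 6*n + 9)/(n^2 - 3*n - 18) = (n + 3)/(n - 6)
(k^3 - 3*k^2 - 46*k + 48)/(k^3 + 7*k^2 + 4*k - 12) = (k - 8)/(k + 2)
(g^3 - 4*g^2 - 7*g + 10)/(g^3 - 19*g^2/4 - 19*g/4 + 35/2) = 4*(g - 1)/(4*g - 7)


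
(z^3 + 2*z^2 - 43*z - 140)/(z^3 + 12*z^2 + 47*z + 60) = (z - 7)/(z + 3)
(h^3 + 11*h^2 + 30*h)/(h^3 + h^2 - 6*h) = (h^2 + 11*h + 30)/(h^2 + h - 6)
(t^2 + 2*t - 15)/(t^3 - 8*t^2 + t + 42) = (t + 5)/(t^2 - 5*t - 14)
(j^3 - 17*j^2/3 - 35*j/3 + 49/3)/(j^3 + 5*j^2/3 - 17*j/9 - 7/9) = 3*(j - 7)/(3*j + 1)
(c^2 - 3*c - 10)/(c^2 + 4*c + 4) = (c - 5)/(c + 2)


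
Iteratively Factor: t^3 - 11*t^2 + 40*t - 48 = (t - 4)*(t^2 - 7*t + 12) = (t - 4)^2*(t - 3)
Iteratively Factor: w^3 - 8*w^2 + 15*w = (w - 5)*(w^2 - 3*w) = w*(w - 5)*(w - 3)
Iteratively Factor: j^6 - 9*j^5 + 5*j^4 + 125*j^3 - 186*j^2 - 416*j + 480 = (j + 2)*(j^5 - 11*j^4 + 27*j^3 + 71*j^2 - 328*j + 240) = (j - 5)*(j + 2)*(j^4 - 6*j^3 - 3*j^2 + 56*j - 48) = (j - 5)*(j + 2)*(j + 3)*(j^3 - 9*j^2 + 24*j - 16) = (j - 5)*(j - 4)*(j + 2)*(j + 3)*(j^2 - 5*j + 4) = (j - 5)*(j - 4)^2*(j + 2)*(j + 3)*(j - 1)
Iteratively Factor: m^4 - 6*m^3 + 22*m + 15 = (m + 1)*(m^3 - 7*m^2 + 7*m + 15) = (m - 3)*(m + 1)*(m^2 - 4*m - 5) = (m - 5)*(m - 3)*(m + 1)*(m + 1)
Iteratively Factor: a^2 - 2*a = (a)*(a - 2)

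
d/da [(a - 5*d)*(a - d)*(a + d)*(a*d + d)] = d*(4*a^3 - 15*a^2*d + 3*a^2 - 2*a*d^2 - 10*a*d + 5*d^3 - d^2)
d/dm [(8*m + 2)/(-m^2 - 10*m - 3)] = 4*(2*m^2 + m - 1)/(m^4 + 20*m^3 + 106*m^2 + 60*m + 9)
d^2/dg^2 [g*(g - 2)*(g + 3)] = 6*g + 2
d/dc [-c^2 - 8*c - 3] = -2*c - 8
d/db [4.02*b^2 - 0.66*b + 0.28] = 8.04*b - 0.66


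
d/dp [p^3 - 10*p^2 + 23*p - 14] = 3*p^2 - 20*p + 23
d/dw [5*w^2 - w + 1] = 10*w - 1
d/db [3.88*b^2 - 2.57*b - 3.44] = 7.76*b - 2.57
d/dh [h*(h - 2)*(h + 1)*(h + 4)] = 4*h^3 + 9*h^2 - 12*h - 8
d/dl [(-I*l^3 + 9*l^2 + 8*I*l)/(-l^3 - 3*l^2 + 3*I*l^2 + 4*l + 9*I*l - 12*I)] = (l^4*(12 + 3*I) + l^3*(18 + 8*I) + l^2*(24 + 105*I) - 216*I*l + 96)/(l^6 + l^5*(6 - 6*I) + l^4*(-8 - 36*I) + l^3*(-78 - 6*I) + l^2*(7 + 144*I) + l*(216 - 96*I) - 144)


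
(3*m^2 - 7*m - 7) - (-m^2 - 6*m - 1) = 4*m^2 - m - 6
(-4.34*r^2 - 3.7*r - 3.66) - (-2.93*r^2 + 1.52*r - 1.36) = -1.41*r^2 - 5.22*r - 2.3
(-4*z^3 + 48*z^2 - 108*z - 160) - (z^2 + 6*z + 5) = -4*z^3 + 47*z^2 - 114*z - 165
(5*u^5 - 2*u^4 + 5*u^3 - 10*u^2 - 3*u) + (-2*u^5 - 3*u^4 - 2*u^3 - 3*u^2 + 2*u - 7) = 3*u^5 - 5*u^4 + 3*u^3 - 13*u^2 - u - 7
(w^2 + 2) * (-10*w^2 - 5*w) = -10*w^4 - 5*w^3 - 20*w^2 - 10*w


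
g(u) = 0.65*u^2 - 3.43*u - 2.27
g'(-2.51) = -6.69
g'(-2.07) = -6.12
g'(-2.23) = -6.33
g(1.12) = -5.30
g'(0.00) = -3.43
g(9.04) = 19.84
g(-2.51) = 10.43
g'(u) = 1.3*u - 3.43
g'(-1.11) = -4.87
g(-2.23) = 8.61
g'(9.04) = 8.32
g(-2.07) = 7.62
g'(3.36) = 0.94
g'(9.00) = 8.27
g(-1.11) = 2.34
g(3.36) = -6.46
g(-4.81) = 29.27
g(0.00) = -2.27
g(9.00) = 19.51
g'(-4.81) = -9.68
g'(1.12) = -1.97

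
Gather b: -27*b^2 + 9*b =-27*b^2 + 9*b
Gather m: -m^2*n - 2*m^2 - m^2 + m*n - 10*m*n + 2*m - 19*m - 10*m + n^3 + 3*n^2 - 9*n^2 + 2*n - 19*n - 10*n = m^2*(-n - 3) + m*(-9*n - 27) + n^3 - 6*n^2 - 27*n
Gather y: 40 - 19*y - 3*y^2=-3*y^2 - 19*y + 40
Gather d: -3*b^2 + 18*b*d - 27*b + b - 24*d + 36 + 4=-3*b^2 - 26*b + d*(18*b - 24) + 40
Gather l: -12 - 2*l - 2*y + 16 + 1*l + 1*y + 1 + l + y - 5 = 0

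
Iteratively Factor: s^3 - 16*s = (s - 4)*(s^2 + 4*s) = s*(s - 4)*(s + 4)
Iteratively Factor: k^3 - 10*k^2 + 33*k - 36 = (k - 3)*(k^2 - 7*k + 12) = (k - 3)^2*(k - 4)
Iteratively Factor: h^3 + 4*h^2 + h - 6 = (h + 2)*(h^2 + 2*h - 3) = (h - 1)*(h + 2)*(h + 3)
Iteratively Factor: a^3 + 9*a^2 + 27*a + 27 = (a + 3)*(a^2 + 6*a + 9) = (a + 3)^2*(a + 3)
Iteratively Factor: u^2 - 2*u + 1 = (u - 1)*(u - 1)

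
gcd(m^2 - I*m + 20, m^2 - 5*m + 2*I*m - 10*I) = 1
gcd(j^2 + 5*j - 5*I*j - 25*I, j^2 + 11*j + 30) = j + 5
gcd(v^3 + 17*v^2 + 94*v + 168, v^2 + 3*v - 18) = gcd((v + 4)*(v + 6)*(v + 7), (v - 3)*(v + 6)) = v + 6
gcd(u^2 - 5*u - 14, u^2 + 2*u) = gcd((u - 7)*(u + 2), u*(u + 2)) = u + 2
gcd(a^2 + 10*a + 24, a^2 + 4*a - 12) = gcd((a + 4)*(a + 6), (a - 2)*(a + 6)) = a + 6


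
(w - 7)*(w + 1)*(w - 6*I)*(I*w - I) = I*w^4 + 6*w^3 - 7*I*w^3 - 42*w^2 - I*w^2 - 6*w + 7*I*w + 42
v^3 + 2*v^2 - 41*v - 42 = (v - 6)*(v + 1)*(v + 7)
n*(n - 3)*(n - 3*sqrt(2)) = n^3 - 3*sqrt(2)*n^2 - 3*n^2 + 9*sqrt(2)*n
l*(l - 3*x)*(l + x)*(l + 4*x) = l^4 + 2*l^3*x - 11*l^2*x^2 - 12*l*x^3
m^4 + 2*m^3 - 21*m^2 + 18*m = m*(m - 3)*(m - 1)*(m + 6)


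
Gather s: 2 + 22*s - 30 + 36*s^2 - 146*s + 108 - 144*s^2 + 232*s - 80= -108*s^2 + 108*s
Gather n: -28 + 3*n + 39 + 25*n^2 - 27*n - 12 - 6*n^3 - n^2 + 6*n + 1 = -6*n^3 + 24*n^2 - 18*n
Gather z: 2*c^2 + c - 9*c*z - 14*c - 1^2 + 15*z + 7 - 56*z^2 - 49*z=2*c^2 - 13*c - 56*z^2 + z*(-9*c - 34) + 6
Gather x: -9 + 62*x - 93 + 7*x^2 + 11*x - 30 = 7*x^2 + 73*x - 132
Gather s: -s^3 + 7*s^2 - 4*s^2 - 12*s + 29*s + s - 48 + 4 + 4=-s^3 + 3*s^2 + 18*s - 40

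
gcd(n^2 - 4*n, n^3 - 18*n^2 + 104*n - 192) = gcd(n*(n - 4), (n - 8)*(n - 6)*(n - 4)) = n - 4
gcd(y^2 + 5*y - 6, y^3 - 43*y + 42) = y - 1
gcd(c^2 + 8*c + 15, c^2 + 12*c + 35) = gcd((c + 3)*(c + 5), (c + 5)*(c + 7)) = c + 5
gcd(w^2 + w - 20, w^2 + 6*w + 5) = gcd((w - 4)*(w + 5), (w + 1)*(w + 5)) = w + 5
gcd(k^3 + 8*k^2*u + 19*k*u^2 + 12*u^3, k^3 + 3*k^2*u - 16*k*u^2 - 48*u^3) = k^2 + 7*k*u + 12*u^2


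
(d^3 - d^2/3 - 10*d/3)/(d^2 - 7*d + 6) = d*(3*d^2 - d - 10)/(3*(d^2 - 7*d + 6))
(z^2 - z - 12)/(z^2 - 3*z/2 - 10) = 2*(z + 3)/(2*z + 5)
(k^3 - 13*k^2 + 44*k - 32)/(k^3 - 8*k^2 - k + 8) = (k - 4)/(k + 1)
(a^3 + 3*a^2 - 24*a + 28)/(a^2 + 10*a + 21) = (a^2 - 4*a + 4)/(a + 3)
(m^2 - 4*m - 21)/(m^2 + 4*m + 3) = (m - 7)/(m + 1)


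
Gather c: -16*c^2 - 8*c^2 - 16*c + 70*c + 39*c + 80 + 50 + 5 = -24*c^2 + 93*c + 135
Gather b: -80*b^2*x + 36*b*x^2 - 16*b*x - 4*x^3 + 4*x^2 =-80*b^2*x + b*(36*x^2 - 16*x) - 4*x^3 + 4*x^2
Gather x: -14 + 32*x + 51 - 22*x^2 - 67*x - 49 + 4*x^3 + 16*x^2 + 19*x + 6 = 4*x^3 - 6*x^2 - 16*x - 6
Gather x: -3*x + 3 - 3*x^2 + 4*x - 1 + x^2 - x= 2 - 2*x^2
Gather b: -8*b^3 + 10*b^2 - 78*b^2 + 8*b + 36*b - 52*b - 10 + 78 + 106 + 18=-8*b^3 - 68*b^2 - 8*b + 192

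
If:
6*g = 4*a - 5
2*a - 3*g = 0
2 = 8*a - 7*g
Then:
No Solution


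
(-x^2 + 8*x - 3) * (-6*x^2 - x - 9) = 6*x^4 - 47*x^3 + 19*x^2 - 69*x + 27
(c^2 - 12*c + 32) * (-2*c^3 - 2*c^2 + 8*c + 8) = -2*c^5 + 22*c^4 - 32*c^3 - 152*c^2 + 160*c + 256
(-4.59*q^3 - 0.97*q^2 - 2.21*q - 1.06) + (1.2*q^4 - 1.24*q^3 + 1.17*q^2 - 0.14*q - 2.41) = 1.2*q^4 - 5.83*q^3 + 0.2*q^2 - 2.35*q - 3.47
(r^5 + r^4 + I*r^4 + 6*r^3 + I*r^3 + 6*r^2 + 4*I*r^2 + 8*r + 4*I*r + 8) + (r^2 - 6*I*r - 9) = r^5 + r^4 + I*r^4 + 6*r^3 + I*r^3 + 7*r^2 + 4*I*r^2 + 8*r - 2*I*r - 1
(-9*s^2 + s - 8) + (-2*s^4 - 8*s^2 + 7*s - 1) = -2*s^4 - 17*s^2 + 8*s - 9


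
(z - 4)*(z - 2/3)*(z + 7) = z^3 + 7*z^2/3 - 30*z + 56/3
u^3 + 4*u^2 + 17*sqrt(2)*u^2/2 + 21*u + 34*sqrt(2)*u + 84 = (u + 4)*(u + 3*sqrt(2)/2)*(u + 7*sqrt(2))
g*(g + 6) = g^2 + 6*g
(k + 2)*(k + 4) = k^2 + 6*k + 8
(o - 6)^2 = o^2 - 12*o + 36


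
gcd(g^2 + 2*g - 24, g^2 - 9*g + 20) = g - 4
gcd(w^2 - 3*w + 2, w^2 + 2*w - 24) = 1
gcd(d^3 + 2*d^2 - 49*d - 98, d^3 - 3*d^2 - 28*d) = d - 7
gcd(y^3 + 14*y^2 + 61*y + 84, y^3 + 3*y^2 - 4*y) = y + 4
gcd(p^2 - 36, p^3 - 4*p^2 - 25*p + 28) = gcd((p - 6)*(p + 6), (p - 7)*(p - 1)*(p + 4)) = 1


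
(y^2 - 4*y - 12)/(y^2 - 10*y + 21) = (y^2 - 4*y - 12)/(y^2 - 10*y + 21)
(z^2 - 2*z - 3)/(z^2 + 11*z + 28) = (z^2 - 2*z - 3)/(z^2 + 11*z + 28)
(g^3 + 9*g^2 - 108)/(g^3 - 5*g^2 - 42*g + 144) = (g + 6)/(g - 8)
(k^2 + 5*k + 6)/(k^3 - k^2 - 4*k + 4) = (k + 3)/(k^2 - 3*k + 2)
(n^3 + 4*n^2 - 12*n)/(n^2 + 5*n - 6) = n*(n - 2)/(n - 1)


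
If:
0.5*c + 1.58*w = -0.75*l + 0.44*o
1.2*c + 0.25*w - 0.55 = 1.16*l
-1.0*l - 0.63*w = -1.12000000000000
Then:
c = 1.541 - 0.817333333333333*w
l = 1.12 - 0.63*w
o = 1.58825757575758*w + 3.66022727272727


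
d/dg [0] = 0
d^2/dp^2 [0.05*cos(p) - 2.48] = -0.05*cos(p)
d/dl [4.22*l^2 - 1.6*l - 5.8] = 8.44*l - 1.6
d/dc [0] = 0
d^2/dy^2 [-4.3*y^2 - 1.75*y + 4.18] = -8.60000000000000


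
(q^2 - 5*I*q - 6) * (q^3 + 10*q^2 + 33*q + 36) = q^5 + 10*q^4 - 5*I*q^4 + 27*q^3 - 50*I*q^3 - 24*q^2 - 165*I*q^2 - 198*q - 180*I*q - 216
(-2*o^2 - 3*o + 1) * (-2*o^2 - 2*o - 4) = 4*o^4 + 10*o^3 + 12*o^2 + 10*o - 4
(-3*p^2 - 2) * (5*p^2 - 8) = -15*p^4 + 14*p^2 + 16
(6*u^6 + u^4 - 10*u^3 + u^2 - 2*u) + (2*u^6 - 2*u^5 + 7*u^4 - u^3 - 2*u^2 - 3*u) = 8*u^6 - 2*u^5 + 8*u^4 - 11*u^3 - u^2 - 5*u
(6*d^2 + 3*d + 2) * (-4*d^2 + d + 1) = -24*d^4 - 6*d^3 + d^2 + 5*d + 2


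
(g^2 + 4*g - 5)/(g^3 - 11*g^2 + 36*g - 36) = (g^2 + 4*g - 5)/(g^3 - 11*g^2 + 36*g - 36)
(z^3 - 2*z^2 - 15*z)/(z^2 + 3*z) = z - 5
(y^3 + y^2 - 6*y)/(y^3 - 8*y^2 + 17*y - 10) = y*(y + 3)/(y^2 - 6*y + 5)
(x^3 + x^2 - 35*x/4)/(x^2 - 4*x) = (x^2 + x - 35/4)/(x - 4)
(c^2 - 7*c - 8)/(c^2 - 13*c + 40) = (c + 1)/(c - 5)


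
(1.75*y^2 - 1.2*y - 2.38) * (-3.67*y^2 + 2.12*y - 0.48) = -6.4225*y^4 + 8.114*y^3 + 5.3506*y^2 - 4.4696*y + 1.1424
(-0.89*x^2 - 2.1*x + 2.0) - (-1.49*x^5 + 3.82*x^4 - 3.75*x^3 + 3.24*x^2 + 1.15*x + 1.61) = 1.49*x^5 - 3.82*x^4 + 3.75*x^3 - 4.13*x^2 - 3.25*x + 0.39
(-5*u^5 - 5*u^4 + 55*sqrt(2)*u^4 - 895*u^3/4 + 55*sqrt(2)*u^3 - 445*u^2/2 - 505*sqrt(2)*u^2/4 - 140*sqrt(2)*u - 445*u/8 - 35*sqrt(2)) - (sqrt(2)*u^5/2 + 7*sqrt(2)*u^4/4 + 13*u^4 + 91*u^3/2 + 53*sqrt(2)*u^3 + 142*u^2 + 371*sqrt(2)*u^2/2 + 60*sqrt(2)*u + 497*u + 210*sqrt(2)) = -5*u^5 - sqrt(2)*u^5/2 - 18*u^4 + 213*sqrt(2)*u^4/4 - 1077*u^3/4 + 2*sqrt(2)*u^3 - 1247*sqrt(2)*u^2/4 - 729*u^2/2 - 4421*u/8 - 200*sqrt(2)*u - 245*sqrt(2)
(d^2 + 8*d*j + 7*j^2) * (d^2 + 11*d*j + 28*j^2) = d^4 + 19*d^3*j + 123*d^2*j^2 + 301*d*j^3 + 196*j^4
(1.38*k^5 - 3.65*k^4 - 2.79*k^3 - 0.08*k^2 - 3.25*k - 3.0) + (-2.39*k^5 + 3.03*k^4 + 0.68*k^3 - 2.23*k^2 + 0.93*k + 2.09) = -1.01*k^5 - 0.62*k^4 - 2.11*k^3 - 2.31*k^2 - 2.32*k - 0.91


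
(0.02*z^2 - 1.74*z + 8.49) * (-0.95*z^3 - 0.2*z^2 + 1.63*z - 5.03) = -0.019*z^5 + 1.649*z^4 - 7.6849*z^3 - 4.6348*z^2 + 22.5909*z - 42.7047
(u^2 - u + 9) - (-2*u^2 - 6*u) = 3*u^2 + 5*u + 9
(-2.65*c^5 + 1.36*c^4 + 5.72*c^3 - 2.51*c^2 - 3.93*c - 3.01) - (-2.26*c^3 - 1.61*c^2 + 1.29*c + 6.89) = -2.65*c^5 + 1.36*c^4 + 7.98*c^3 - 0.9*c^2 - 5.22*c - 9.9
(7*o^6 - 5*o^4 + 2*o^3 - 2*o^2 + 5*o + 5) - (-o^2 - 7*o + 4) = 7*o^6 - 5*o^4 + 2*o^3 - o^2 + 12*o + 1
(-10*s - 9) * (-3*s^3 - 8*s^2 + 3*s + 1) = 30*s^4 + 107*s^3 + 42*s^2 - 37*s - 9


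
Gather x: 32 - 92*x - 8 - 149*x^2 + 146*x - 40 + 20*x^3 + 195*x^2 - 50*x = 20*x^3 + 46*x^2 + 4*x - 16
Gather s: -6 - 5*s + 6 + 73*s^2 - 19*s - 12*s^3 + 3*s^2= -12*s^3 + 76*s^2 - 24*s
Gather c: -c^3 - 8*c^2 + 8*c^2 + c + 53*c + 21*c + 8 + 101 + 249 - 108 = -c^3 + 75*c + 250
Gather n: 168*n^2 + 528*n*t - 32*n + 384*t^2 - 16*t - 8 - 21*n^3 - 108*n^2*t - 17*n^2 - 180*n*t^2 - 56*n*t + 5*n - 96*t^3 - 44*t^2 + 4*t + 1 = -21*n^3 + n^2*(151 - 108*t) + n*(-180*t^2 + 472*t - 27) - 96*t^3 + 340*t^2 - 12*t - 7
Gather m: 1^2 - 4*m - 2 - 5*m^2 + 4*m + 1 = -5*m^2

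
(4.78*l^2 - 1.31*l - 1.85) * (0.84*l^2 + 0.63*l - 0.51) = 4.0152*l^4 + 1.911*l^3 - 4.8171*l^2 - 0.4974*l + 0.9435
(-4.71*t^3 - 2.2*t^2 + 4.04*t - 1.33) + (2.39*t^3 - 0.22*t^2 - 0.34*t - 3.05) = -2.32*t^3 - 2.42*t^2 + 3.7*t - 4.38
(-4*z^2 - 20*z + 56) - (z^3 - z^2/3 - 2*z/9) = -z^3 - 11*z^2/3 - 178*z/9 + 56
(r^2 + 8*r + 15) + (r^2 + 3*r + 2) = 2*r^2 + 11*r + 17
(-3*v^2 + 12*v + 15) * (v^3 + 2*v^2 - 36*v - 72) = -3*v^5 + 6*v^4 + 147*v^3 - 186*v^2 - 1404*v - 1080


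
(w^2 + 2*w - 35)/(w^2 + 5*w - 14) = (w - 5)/(w - 2)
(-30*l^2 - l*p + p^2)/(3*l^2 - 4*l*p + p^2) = (-30*l^2 - l*p + p^2)/(3*l^2 - 4*l*p + p^2)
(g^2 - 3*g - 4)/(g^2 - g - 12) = (g + 1)/(g + 3)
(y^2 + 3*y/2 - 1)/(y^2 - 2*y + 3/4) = 2*(y + 2)/(2*y - 3)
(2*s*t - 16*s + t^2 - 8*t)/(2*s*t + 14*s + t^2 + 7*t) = (t - 8)/(t + 7)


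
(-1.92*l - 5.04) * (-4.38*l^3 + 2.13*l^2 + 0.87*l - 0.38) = 8.4096*l^4 + 17.9856*l^3 - 12.4056*l^2 - 3.6552*l + 1.9152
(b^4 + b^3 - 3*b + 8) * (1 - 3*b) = -3*b^5 - 2*b^4 + b^3 + 9*b^2 - 27*b + 8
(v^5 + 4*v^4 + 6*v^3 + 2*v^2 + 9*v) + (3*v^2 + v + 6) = v^5 + 4*v^4 + 6*v^3 + 5*v^2 + 10*v + 6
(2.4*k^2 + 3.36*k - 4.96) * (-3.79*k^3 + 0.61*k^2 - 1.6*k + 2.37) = -9.096*k^5 - 11.2704*k^4 + 17.008*k^3 - 2.7136*k^2 + 15.8992*k - 11.7552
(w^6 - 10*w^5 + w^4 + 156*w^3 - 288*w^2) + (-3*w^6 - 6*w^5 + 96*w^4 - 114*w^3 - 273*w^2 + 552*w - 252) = -2*w^6 - 16*w^5 + 97*w^4 + 42*w^3 - 561*w^2 + 552*w - 252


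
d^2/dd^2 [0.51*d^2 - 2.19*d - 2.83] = 1.02000000000000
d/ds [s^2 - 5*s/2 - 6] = 2*s - 5/2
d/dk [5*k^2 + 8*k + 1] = 10*k + 8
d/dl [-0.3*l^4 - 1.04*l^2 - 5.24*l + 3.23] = -1.2*l^3 - 2.08*l - 5.24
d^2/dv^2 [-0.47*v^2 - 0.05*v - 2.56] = -0.940000000000000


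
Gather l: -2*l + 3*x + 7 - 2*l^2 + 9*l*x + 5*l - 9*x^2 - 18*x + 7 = -2*l^2 + l*(9*x + 3) - 9*x^2 - 15*x + 14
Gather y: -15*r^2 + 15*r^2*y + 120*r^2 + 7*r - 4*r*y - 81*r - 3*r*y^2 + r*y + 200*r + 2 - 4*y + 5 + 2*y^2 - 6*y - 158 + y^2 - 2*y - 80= 105*r^2 + 126*r + y^2*(3 - 3*r) + y*(15*r^2 - 3*r - 12) - 231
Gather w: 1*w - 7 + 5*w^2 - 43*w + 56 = 5*w^2 - 42*w + 49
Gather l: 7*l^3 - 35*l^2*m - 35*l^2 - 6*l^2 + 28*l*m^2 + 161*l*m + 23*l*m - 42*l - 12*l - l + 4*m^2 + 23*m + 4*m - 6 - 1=7*l^3 + l^2*(-35*m - 41) + l*(28*m^2 + 184*m - 55) + 4*m^2 + 27*m - 7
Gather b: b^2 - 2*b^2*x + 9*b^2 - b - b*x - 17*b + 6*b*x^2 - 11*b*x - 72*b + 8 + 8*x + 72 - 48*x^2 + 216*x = b^2*(10 - 2*x) + b*(6*x^2 - 12*x - 90) - 48*x^2 + 224*x + 80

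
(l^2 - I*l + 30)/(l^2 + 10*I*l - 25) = (l - 6*I)/(l + 5*I)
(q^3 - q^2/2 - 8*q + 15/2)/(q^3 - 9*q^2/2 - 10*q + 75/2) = (q - 1)/(q - 5)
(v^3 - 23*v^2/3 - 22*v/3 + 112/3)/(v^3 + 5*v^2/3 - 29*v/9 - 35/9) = 3*(v^2 - 10*v + 16)/(3*v^2 - 2*v - 5)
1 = 1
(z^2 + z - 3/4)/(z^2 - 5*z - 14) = (-z^2 - z + 3/4)/(-z^2 + 5*z + 14)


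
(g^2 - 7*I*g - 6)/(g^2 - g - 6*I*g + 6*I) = (g - I)/(g - 1)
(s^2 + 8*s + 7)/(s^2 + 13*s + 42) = (s + 1)/(s + 6)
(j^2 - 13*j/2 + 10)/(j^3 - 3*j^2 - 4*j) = (j - 5/2)/(j*(j + 1))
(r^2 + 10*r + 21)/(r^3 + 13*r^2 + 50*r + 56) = (r + 3)/(r^2 + 6*r + 8)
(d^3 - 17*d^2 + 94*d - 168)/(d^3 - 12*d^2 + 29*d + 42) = (d - 4)/(d + 1)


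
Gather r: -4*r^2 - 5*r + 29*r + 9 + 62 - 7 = -4*r^2 + 24*r + 64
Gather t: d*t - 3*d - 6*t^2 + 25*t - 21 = -3*d - 6*t^2 + t*(d + 25) - 21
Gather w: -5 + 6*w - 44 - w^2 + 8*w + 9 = -w^2 + 14*w - 40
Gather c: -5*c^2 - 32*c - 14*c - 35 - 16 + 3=-5*c^2 - 46*c - 48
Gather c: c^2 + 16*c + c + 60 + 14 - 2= c^2 + 17*c + 72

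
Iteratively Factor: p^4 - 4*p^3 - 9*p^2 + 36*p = (p - 4)*(p^3 - 9*p) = (p - 4)*(p - 3)*(p^2 + 3*p) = p*(p - 4)*(p - 3)*(p + 3)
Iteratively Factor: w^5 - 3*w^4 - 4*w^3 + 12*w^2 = (w - 2)*(w^4 - w^3 - 6*w^2) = (w - 2)*(w + 2)*(w^3 - 3*w^2) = (w - 3)*(w - 2)*(w + 2)*(w^2) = w*(w - 3)*(w - 2)*(w + 2)*(w)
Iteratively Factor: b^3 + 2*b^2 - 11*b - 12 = (b + 4)*(b^2 - 2*b - 3) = (b + 1)*(b + 4)*(b - 3)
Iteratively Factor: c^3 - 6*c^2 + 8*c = (c - 4)*(c^2 - 2*c) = c*(c - 4)*(c - 2)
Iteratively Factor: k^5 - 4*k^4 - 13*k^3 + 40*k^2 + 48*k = (k - 4)*(k^4 - 13*k^2 - 12*k) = (k - 4)^2*(k^3 + 4*k^2 + 3*k) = (k - 4)^2*(k + 1)*(k^2 + 3*k) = (k - 4)^2*(k + 1)*(k + 3)*(k)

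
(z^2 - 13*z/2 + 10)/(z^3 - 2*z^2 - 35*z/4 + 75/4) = 2*(z - 4)/(2*z^2 + z - 15)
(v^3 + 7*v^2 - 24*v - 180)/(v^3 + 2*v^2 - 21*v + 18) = (v^2 + v - 30)/(v^2 - 4*v + 3)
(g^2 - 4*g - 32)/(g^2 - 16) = (g - 8)/(g - 4)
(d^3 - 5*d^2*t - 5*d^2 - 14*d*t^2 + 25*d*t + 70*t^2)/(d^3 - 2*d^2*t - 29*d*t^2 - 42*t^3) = (d - 5)/(d + 3*t)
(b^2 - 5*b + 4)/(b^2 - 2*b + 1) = (b - 4)/(b - 1)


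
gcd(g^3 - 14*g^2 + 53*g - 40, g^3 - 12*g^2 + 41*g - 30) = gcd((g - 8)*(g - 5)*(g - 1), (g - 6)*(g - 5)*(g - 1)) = g^2 - 6*g + 5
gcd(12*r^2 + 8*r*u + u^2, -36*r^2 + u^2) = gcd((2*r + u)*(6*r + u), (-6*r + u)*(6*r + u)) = 6*r + u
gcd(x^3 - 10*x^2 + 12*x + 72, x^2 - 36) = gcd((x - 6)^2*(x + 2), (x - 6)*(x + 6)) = x - 6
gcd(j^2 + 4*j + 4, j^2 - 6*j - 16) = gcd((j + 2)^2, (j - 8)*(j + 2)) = j + 2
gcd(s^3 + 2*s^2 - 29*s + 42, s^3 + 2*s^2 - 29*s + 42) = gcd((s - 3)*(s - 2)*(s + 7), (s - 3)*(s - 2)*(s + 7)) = s^3 + 2*s^2 - 29*s + 42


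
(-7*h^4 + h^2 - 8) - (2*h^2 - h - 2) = -7*h^4 - h^2 + h - 6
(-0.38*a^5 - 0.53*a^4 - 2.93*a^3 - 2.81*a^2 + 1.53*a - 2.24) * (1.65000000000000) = -0.627*a^5 - 0.8745*a^4 - 4.8345*a^3 - 4.6365*a^2 + 2.5245*a - 3.696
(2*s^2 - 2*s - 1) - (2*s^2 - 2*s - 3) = 2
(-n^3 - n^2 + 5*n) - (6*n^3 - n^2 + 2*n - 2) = -7*n^3 + 3*n + 2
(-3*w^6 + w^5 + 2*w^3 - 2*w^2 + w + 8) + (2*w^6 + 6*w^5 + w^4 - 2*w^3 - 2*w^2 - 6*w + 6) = -w^6 + 7*w^5 + w^4 - 4*w^2 - 5*w + 14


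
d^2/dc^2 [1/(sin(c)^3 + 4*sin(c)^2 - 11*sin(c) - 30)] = (-9*sin(c)^6 - 44*sin(c)^5 - 30*sin(c)^4 - 74*sin(c)^3 - 571*sin(c)^2 + 246*sin(c) + 482)/(sin(c)^3 + 4*sin(c)^2 - 11*sin(c) - 30)^3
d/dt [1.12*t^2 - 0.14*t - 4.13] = 2.24*t - 0.14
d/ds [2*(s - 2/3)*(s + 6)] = 4*s + 32/3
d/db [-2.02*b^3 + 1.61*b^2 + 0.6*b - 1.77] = -6.06*b^2 + 3.22*b + 0.6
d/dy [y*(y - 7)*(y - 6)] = 3*y^2 - 26*y + 42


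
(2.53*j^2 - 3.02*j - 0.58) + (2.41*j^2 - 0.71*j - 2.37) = 4.94*j^2 - 3.73*j - 2.95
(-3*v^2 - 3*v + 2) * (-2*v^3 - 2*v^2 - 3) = 6*v^5 + 12*v^4 + 2*v^3 + 5*v^2 + 9*v - 6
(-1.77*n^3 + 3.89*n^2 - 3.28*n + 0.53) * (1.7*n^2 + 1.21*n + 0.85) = -3.009*n^5 + 4.4713*n^4 - 2.3736*n^3 + 0.238700000000001*n^2 - 2.1467*n + 0.4505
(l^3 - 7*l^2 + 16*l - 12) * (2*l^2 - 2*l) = 2*l^5 - 16*l^4 + 46*l^3 - 56*l^2 + 24*l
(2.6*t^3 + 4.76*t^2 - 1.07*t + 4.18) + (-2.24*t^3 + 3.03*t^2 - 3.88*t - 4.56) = 0.36*t^3 + 7.79*t^2 - 4.95*t - 0.38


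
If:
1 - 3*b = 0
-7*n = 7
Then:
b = 1/3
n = -1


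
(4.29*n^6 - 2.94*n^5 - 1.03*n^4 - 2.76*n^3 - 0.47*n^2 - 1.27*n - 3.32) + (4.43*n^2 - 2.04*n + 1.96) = 4.29*n^6 - 2.94*n^5 - 1.03*n^4 - 2.76*n^3 + 3.96*n^2 - 3.31*n - 1.36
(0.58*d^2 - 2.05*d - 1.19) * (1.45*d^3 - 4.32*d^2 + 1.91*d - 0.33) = 0.841*d^5 - 5.4781*d^4 + 8.2383*d^3 + 1.0339*d^2 - 1.5964*d + 0.3927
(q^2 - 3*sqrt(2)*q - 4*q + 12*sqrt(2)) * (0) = 0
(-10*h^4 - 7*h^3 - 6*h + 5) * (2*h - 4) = -20*h^5 + 26*h^4 + 28*h^3 - 12*h^2 + 34*h - 20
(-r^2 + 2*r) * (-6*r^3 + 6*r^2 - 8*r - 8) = 6*r^5 - 18*r^4 + 20*r^3 - 8*r^2 - 16*r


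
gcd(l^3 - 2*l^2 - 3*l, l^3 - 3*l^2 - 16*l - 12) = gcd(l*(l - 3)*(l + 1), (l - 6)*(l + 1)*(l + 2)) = l + 1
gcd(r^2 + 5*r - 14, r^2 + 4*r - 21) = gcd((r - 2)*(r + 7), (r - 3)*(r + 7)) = r + 7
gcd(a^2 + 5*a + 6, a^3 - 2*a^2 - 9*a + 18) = a + 3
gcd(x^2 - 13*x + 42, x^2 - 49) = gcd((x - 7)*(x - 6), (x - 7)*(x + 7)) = x - 7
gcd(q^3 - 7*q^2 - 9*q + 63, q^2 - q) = 1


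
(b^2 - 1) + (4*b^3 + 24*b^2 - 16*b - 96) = 4*b^3 + 25*b^2 - 16*b - 97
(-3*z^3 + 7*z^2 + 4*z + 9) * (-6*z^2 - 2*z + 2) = 18*z^5 - 36*z^4 - 44*z^3 - 48*z^2 - 10*z + 18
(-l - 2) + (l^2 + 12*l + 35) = l^2 + 11*l + 33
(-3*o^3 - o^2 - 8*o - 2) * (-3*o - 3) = 9*o^4 + 12*o^3 + 27*o^2 + 30*o + 6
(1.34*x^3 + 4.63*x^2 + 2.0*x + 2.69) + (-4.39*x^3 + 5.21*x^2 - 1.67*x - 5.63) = -3.05*x^3 + 9.84*x^2 + 0.33*x - 2.94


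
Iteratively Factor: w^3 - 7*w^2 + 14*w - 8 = (w - 2)*(w^2 - 5*w + 4) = (w - 4)*(w - 2)*(w - 1)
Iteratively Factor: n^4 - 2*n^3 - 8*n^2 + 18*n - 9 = (n - 1)*(n^3 - n^2 - 9*n + 9) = (n - 1)*(n + 3)*(n^2 - 4*n + 3) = (n - 3)*(n - 1)*(n + 3)*(n - 1)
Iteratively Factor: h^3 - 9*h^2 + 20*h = (h - 4)*(h^2 - 5*h) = h*(h - 4)*(h - 5)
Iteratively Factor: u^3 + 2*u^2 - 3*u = (u + 3)*(u^2 - u) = (u - 1)*(u + 3)*(u)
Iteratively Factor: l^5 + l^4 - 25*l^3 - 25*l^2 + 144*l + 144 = (l + 4)*(l^4 - 3*l^3 - 13*l^2 + 27*l + 36) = (l + 1)*(l + 4)*(l^3 - 4*l^2 - 9*l + 36) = (l + 1)*(l + 3)*(l + 4)*(l^2 - 7*l + 12) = (l - 3)*(l + 1)*(l + 3)*(l + 4)*(l - 4)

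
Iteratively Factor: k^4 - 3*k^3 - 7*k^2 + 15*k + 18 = (k + 1)*(k^3 - 4*k^2 - 3*k + 18) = (k - 3)*(k + 1)*(k^2 - k - 6) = (k - 3)*(k + 1)*(k + 2)*(k - 3)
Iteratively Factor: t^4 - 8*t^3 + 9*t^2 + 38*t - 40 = (t - 4)*(t^3 - 4*t^2 - 7*t + 10) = (t - 4)*(t - 1)*(t^2 - 3*t - 10) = (t - 5)*(t - 4)*(t - 1)*(t + 2)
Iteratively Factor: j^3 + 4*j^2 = (j)*(j^2 + 4*j) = j*(j + 4)*(j)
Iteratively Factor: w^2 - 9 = (w + 3)*(w - 3)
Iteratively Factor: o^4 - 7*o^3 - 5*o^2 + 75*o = (o + 3)*(o^3 - 10*o^2 + 25*o) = o*(o + 3)*(o^2 - 10*o + 25) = o*(o - 5)*(o + 3)*(o - 5)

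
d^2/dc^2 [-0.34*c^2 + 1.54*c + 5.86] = -0.680000000000000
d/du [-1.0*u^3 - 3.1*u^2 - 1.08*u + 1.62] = -3.0*u^2 - 6.2*u - 1.08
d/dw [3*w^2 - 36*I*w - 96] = 6*w - 36*I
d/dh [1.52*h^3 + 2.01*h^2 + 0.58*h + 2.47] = 4.56*h^2 + 4.02*h + 0.58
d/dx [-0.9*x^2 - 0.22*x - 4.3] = -1.8*x - 0.22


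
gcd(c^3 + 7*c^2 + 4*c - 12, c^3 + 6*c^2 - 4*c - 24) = c^2 + 8*c + 12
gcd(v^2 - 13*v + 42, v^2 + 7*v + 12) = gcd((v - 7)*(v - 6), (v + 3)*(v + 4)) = 1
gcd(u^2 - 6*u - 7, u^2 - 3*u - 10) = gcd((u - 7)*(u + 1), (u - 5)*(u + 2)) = 1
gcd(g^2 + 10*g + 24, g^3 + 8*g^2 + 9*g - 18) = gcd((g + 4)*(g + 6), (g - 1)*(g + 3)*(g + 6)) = g + 6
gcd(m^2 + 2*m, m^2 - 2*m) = m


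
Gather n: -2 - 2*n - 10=-2*n - 12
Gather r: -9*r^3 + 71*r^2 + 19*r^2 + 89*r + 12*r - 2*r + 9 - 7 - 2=-9*r^3 + 90*r^2 + 99*r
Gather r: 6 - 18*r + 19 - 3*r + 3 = 28 - 21*r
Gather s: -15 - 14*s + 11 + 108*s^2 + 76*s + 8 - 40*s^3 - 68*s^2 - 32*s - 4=-40*s^3 + 40*s^2 + 30*s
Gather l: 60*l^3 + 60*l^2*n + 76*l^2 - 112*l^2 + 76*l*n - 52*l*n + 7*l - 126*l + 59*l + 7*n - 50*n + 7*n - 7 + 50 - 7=60*l^3 + l^2*(60*n - 36) + l*(24*n - 60) - 36*n + 36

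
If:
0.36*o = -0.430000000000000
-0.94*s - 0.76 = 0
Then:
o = -1.19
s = -0.81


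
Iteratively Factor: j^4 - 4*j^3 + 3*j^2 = (j - 3)*(j^3 - j^2) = j*(j - 3)*(j^2 - j) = j*(j - 3)*(j - 1)*(j)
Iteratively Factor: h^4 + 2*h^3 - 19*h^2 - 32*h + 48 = (h - 4)*(h^3 + 6*h^2 + 5*h - 12) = (h - 4)*(h + 3)*(h^2 + 3*h - 4) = (h - 4)*(h - 1)*(h + 3)*(h + 4)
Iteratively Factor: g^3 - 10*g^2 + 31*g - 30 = (g - 2)*(g^2 - 8*g + 15) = (g - 5)*(g - 2)*(g - 3)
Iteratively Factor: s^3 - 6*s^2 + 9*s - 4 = (s - 4)*(s^2 - 2*s + 1) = (s - 4)*(s - 1)*(s - 1)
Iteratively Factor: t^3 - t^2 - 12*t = (t)*(t^2 - t - 12) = t*(t + 3)*(t - 4)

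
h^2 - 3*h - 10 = (h - 5)*(h + 2)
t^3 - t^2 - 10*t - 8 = (t - 4)*(t + 1)*(t + 2)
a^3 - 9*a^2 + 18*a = a*(a - 6)*(a - 3)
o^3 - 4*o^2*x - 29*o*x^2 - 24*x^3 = (o - 8*x)*(o + x)*(o + 3*x)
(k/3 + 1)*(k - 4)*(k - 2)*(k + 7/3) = k^4/3 - 2*k^3/9 - 17*k^2/3 + 2*k/9 + 56/3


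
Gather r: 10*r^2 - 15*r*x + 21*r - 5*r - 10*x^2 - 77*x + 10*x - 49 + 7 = 10*r^2 + r*(16 - 15*x) - 10*x^2 - 67*x - 42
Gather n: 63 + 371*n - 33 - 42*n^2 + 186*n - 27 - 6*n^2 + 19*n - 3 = -48*n^2 + 576*n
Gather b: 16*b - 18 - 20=16*b - 38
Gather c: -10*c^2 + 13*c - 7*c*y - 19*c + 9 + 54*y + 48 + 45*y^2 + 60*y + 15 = -10*c^2 + c*(-7*y - 6) + 45*y^2 + 114*y + 72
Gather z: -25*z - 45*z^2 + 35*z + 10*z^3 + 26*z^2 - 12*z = 10*z^3 - 19*z^2 - 2*z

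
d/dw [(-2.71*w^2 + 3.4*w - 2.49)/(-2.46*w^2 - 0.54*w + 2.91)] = (9.8274*w^2 - 28.023*w + 8.5494)/(6.0516*w^4 + 2.6568*w^3 - 14.0256*w^2 - 3.1428*w + 8.4681)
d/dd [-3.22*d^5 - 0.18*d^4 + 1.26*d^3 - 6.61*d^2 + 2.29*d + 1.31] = -16.1*d^4 - 0.72*d^3 + 3.78*d^2 - 13.22*d + 2.29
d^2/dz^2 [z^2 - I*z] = 2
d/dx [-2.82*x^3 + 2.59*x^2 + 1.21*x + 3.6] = -8.46*x^2 + 5.18*x + 1.21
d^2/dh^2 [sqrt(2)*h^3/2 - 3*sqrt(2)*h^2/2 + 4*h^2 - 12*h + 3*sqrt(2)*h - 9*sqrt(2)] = 3*sqrt(2)*h - 3*sqrt(2) + 8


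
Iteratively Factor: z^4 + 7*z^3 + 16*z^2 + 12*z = (z)*(z^3 + 7*z^2 + 16*z + 12) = z*(z + 3)*(z^2 + 4*z + 4) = z*(z + 2)*(z + 3)*(z + 2)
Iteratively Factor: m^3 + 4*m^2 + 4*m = (m + 2)*(m^2 + 2*m) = (m + 2)^2*(m)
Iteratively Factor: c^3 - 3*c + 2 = (c + 2)*(c^2 - 2*c + 1) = (c - 1)*(c + 2)*(c - 1)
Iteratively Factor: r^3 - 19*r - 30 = (r + 3)*(r^2 - 3*r - 10) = (r + 2)*(r + 3)*(r - 5)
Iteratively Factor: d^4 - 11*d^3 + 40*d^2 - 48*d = (d - 3)*(d^3 - 8*d^2 + 16*d) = (d - 4)*(d - 3)*(d^2 - 4*d) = d*(d - 4)*(d - 3)*(d - 4)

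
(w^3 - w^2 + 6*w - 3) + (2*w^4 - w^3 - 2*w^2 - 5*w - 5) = 2*w^4 - 3*w^2 + w - 8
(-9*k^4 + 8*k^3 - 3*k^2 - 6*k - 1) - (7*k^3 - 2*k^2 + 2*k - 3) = -9*k^4 + k^3 - k^2 - 8*k + 2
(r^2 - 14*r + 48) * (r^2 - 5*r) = r^4 - 19*r^3 + 118*r^2 - 240*r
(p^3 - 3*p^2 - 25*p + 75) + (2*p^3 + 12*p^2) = 3*p^3 + 9*p^2 - 25*p + 75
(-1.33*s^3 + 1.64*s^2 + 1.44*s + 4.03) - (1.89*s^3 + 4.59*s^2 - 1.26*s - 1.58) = -3.22*s^3 - 2.95*s^2 + 2.7*s + 5.61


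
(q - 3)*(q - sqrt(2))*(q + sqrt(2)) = q^3 - 3*q^2 - 2*q + 6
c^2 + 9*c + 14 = (c + 2)*(c + 7)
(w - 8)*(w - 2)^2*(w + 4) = w^4 - 8*w^3 - 12*w^2 + 112*w - 128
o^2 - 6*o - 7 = (o - 7)*(o + 1)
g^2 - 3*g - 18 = (g - 6)*(g + 3)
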